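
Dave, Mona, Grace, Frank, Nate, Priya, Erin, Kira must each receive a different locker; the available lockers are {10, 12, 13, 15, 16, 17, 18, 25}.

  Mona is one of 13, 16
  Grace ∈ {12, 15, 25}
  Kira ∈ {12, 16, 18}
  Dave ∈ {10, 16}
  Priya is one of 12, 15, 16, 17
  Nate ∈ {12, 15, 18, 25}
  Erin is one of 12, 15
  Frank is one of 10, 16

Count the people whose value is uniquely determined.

2

The 8 variables together cover exactly {10, 12, 13, 15, 16, 17, 18, 25} — 8 values for 8 variables — and 13 appears only in Mona's list, so Mona = 13.
Among the 7 still-open variables, 17 fits only Priya (and all 7 values in {10, 12, 15, 16, 17, 18, 25} must be used), so Priya = 17.
The 2 variables Dave and Frank are confined to {10, 16}, which locks those values in; drop them from Kira.
Determined: Mona=13, Priya=17. The other people each still have more than one consistent value. That makes 2.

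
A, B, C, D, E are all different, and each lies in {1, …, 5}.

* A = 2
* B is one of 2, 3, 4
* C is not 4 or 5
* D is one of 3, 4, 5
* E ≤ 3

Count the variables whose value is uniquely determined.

3

A has just one choice, so A = 2. Remove 2 from B, C, E.
Among the 4 still-open variables, 5 fits only D (and all 4 values in {1, 3, 4, 5} must be used), so D = 5.
Among the 3 still-open variables, 4 fits only B (and all 3 values in {1, 3, 4} must be used), so B = 4.
Determined: A=2, B=4, D=5. The other variables each still have more than one consistent value. That makes 3.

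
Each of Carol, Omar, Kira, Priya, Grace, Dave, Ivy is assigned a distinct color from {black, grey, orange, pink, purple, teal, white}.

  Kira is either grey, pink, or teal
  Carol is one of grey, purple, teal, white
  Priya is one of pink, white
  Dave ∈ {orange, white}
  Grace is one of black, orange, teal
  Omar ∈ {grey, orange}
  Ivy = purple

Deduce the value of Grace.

black

Ivy must be purple (only option left). So Carol can't be purple.
The 6 still-open variables together cover exactly {black, grey, orange, pink, teal, white} — 6 values for 6 variables — and black appears only in Grace's list, so Grace = black.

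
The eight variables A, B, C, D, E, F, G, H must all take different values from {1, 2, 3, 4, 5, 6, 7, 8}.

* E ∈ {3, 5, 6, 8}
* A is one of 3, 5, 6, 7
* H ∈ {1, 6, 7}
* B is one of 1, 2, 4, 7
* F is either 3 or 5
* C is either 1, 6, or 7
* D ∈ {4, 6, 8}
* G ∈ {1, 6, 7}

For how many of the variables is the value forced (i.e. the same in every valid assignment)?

3

The 8 variables draw from only 8 values {1, 2, 3, 4, 5, 6, 7, 8}, so each is used; only B can be 2, hence B = 2.
Among the 7 still-open variables, 4 fits only D (and all 7 values in {1, 3, 4, 5, 6, 7, 8} must be used), so D = 4.
The 6 still-open variables draw from only 6 values {1, 3, 5, 6, 7, 8}, so each is used; only E can be 8, hence E = 8.
C, G, H between them cover only {1, 6, 7} — a naked triple. Remove those values from A.
Determined: B=2, D=4, E=8. The other variables each still have more than one consistent value. That makes 3.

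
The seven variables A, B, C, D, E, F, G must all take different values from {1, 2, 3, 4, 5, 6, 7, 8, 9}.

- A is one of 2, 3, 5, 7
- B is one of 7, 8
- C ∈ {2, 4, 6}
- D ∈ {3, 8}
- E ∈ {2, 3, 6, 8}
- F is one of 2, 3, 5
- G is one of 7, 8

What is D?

3

The 7 variables draw from only 7 values {2, 3, 4, 5, 6, 7, 8}, so each is used; only C can be 4, hence C = 4.
The 6 still-open variables together cover exactly {2, 3, 5, 6, 7, 8} — 6 values for 6 variables — and 6 appears only in E's list, so E = 6.
B and G share exactly the 2 values {7, 8}; by pigeonhole those values go to them, so strike 7, 8 from A, D.
So D = 3.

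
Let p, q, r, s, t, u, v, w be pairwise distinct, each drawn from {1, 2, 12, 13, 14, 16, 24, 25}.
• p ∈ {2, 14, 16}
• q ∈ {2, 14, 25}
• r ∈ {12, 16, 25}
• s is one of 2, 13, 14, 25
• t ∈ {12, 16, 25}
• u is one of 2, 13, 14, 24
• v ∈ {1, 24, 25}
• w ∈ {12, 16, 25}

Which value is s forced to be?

The 8 variables draw from only 8 values {1, 2, 12, 13, 14, 16, 24, 25}, so each is used; only v can be 1, hence v = 1.
The 7 still-open variables draw from only 7 values {2, 12, 13, 14, 16, 24, 25}, so each is used; only u can be 24, hence u = 24.
The 6 still-open variables draw from only 6 values {2, 12, 13, 14, 16, 25}, so each is used; only s can be 13, hence s = 13.

13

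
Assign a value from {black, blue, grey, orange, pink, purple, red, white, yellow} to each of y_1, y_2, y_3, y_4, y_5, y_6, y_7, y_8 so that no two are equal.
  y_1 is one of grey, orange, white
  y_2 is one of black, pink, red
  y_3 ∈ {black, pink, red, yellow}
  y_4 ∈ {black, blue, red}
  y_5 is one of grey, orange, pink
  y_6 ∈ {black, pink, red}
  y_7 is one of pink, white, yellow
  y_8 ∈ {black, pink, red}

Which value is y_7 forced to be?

white

The 8 variables draw from only 8 values {black, blue, grey, orange, pink, red, white, yellow}, so each is used; only y_4 can be blue, hence y_4 = blue.
y_2, y_6, y_8 share exactly the 3 values {black, pink, red}; by pigeonhole those values go to them, so strike black, pink, red from y_3, y_5, y_7.
That leaves y_3 = yellow. Remove yellow from y_7.
So y_7 = white.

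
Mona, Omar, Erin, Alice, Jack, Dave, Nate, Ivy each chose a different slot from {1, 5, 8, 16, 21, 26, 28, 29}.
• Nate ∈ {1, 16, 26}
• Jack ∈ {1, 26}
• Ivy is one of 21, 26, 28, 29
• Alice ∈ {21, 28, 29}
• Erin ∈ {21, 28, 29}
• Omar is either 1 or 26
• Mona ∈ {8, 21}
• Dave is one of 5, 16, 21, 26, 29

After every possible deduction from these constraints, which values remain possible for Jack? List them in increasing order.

1, 26

The 8 variables together cover exactly {1, 5, 8, 16, 21, 26, 28, 29} — 8 values for 8 variables — and 5 appears only in Dave's list, so Dave = 5.
Among the 7 still-open variables, 8 fits only Mona (and all 7 values in {1, 8, 16, 21, 26, 28, 29} must be used), so Mona = 8.
The 6 still-open variables draw from only 6 values {1, 16, 21, 26, 28, 29}, so each is used; only Nate can be 16, hence Nate = 16.
Omar and Jack between them cover only {1, 26} — a naked pair. Remove those values from Ivy.
No further eliminations apply; Jack can still be any of 1, 26.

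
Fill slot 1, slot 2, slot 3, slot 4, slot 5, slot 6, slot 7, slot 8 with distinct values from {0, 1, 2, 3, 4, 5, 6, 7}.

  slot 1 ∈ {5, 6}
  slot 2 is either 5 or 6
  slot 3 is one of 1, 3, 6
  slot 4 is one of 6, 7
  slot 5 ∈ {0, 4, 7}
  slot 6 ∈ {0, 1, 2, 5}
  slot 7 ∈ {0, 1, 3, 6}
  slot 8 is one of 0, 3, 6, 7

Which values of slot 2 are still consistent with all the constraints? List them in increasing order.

Among the 8 variables, 2 fits only slot 6 (and all 8 values in {0, 1, 2, 3, 4, 5, 6, 7} must be used), so slot 6 = 2.
The 7 still-open variables together cover exactly {0, 1, 3, 4, 5, 6, 7} — 7 values for 7 variables — and 4 appears only in slot 5's list, so slot 5 = 4.
slot 1 and slot 2 share exactly the 2 values {5, 6}; by pigeonhole those values go to them, so strike 5, 6 from slot 3, slot 4, slot 7, slot 8.
slot 4 has just one choice, so slot 4 = 7. So slot 8 can't be 7.
No further eliminations apply; slot 2 can still be any of 5, 6.

5, 6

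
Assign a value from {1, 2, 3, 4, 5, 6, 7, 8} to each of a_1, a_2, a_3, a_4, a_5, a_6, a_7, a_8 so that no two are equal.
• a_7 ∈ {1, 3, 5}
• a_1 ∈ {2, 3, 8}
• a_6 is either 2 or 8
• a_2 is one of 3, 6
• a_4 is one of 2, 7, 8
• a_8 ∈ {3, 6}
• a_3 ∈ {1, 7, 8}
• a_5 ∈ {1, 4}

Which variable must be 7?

Among the 8 variables, 4 fits only a_5 (and all 8 values in {1, 2, 3, 4, 5, 6, 7, 8} must be used), so a_5 = 4.
Among the 7 still-open variables, 5 fits only a_7 (and all 7 values in {1, 2, 3, 5, 6, 7, 8} must be used), so a_7 = 5.
The 6 still-open variables draw from only 6 values {1, 2, 3, 6, 7, 8}, so each is used; only a_3 can be 1, hence a_3 = 1.
The 5 still-open variables draw from only 5 values {2, 3, 6, 7, 8}, so each is used; only a_4 can be 7, hence a_4 = 7.

a_4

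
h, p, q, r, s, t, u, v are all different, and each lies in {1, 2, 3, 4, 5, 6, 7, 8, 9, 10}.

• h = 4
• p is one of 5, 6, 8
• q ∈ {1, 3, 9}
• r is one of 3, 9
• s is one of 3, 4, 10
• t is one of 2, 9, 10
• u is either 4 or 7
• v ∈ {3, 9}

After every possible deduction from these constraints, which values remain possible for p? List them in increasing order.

5, 6, 8

h's domain is down to {4}, so h = 4. Strike 4 from s, u.
u has just one choice, so u = 7.
The 2 variables r and v are confined to {3, 9}, which locks those values in; drop them from q, s, t.
q's domain is down to {1}, so q = 1.
s must be 10 (only option left). Eliminate 10 elsewhere: t.
t must be 2 (only option left).
No further eliminations apply; p can still be any of 5, 6, 8.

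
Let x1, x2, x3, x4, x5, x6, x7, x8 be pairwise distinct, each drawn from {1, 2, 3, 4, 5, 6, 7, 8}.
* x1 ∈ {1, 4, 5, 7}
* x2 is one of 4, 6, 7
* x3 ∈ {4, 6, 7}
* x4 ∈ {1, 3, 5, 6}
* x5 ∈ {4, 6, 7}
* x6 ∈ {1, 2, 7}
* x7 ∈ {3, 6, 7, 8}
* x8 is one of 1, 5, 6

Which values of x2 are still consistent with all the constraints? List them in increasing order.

4, 6, 7

Among the 8 variables, 2 fits only x6 (and all 8 values in {1, 2, 3, 4, 5, 6, 7, 8} must be used), so x6 = 2.
The 7 still-open variables together cover exactly {1, 3, 4, 5, 6, 7, 8} — 7 values for 7 variables — and 8 appears only in x7's list, so x7 = 8.
The 6 still-open variables draw from only 6 values {1, 3, 4, 5, 6, 7}, so each is used; only x4 can be 3, hence x4 = 3.
x2, x3, x5 between them cover only {4, 6, 7} — a naked triple. Remove those values from x1, x8.
No further eliminations apply; x2 can still be any of 4, 6, 7.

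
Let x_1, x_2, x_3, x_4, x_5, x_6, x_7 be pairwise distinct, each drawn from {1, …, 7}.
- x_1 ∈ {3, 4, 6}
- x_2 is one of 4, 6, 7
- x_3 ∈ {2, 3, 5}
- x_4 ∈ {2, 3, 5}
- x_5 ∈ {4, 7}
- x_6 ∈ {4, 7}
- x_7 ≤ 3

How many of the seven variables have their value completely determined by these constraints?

3

The 7 variables draw from only 7 values {1, 2, 3, 4, 5, 6, 7}, so each is used; only x_7 can be 1, hence x_7 = 1.
x_5 and x_6 share exactly the 2 values {4, 7}; by pigeonhole those values go to them, so strike 4, 7 from x_1, x_2.
x_2 must be 6 (only option left). So x_1 can't be 6.
That leaves x_1 = 3. So x_3, x_4 can't be 3.
Determined: x_1=3, x_2=6, x_7=1. The other variables each still have more than one consistent value. That makes 3.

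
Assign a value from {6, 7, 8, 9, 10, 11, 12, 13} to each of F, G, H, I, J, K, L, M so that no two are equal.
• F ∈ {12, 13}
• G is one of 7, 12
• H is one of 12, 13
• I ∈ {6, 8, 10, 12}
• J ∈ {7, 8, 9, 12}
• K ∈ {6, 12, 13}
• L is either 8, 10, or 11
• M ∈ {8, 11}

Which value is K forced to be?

6

The 8 variables together cover exactly {6, 7, 8, 9, 10, 11, 12, 13} — 8 values for 8 variables — and 9 appears only in J's list, so J = 9.
Among the 7 still-open variables, 7 fits only G (and all 7 values in {6, 7, 8, 10, 11, 12, 13} must be used), so G = 7.
The 2 variables F and H are confined to {12, 13}, which locks those values in; drop them from I, K.
So K = 6.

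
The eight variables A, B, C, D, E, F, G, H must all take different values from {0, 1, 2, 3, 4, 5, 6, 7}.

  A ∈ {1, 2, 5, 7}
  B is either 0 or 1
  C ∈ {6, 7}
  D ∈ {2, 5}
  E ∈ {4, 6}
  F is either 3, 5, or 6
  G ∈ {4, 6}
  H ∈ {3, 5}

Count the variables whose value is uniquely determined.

4

The 8 variables together cover exactly {0, 1, 2, 3, 4, 5, 6, 7} — 8 values for 8 variables — and 0 appears only in B's list, so B = 0.
The 7 still-open variables draw from only 7 values {1, 2, 3, 4, 5, 6, 7}, so each is used; only A can be 1, hence A = 1.
Among the 6 still-open variables, 2 fits only D (and all 6 values in {2, 3, 4, 5, 6, 7} must be used), so D = 2.
The 5 still-open variables draw from only 5 values {3, 4, 5, 6, 7}, so each is used; only C can be 7, hence C = 7.
E and G share exactly the 2 values {4, 6}; by pigeonhole those values go to them, so strike 4, 6 from F.
Determined: A=1, B=0, C=7, D=2. The other variables each still have more than one consistent value. That makes 4.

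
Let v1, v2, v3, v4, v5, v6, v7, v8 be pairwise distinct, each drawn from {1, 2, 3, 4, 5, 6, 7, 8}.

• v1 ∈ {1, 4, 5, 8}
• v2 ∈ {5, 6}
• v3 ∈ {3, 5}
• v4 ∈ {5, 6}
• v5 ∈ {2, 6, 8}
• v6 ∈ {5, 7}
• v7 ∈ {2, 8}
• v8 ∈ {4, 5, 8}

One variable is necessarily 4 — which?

Among the 8 variables, 1 fits only v1 (and all 8 values in {1, 2, 3, 4, 5, 6, 7, 8} must be used), so v1 = 1.
The 7 still-open variables draw from only 7 values {2, 3, 4, 5, 6, 7, 8}, so each is used; only v3 can be 3, hence v3 = 3.
Among the 6 still-open variables, 4 fits only v8 (and all 6 values in {2, 4, 5, 6, 7, 8} must be used), so v8 = 4.

v8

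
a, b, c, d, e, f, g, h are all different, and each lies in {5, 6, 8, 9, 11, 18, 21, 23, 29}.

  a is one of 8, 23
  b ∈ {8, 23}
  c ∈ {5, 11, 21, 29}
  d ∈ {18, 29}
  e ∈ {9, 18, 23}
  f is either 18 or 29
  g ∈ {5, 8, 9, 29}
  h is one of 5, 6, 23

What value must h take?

6

a and b share exactly the 2 values {8, 23}; by pigeonhole those values go to them, so strike 8, 23 from e, g, h.
The 2 variables d and f are confined to {18, 29}, which locks those values in; drop them from c, e, g.
e has just one choice, so e = 9. Remove 9 from g.
g has just one choice, so g = 5. Eliminate 5 elsewhere: c, h.
So h = 6.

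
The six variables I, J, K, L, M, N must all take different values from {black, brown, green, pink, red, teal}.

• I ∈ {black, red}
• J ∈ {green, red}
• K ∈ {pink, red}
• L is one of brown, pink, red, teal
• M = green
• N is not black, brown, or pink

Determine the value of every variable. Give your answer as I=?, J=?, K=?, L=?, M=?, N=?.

M's domain is down to {green}, so M = green. Strike green from J, N.
J has just one choice, so J = red. Strike red from I, K, L, N.
K's domain is down to {pink}, so K = pink. Eliminate pink elsewhere: L.
N must be teal (only option left). Eliminate teal elsewhere: L.
I must be black (only option left).
L must be brown (only option left).

I=black, J=red, K=pink, L=brown, M=green, N=teal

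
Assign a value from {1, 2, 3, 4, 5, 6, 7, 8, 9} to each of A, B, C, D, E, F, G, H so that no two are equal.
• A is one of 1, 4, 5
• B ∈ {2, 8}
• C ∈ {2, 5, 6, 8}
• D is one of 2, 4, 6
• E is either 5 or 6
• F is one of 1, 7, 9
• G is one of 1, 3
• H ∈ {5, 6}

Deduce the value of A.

The 2 variables E and H are confined to {5, 6}, which locks those values in; drop them from A, C, D.
B and C share exactly the 2 values {2, 8}; by pigeonhole those values go to them, so strike 2, 8 from D.
That leaves D = 4. Remove 4 from A.
So A = 1.

1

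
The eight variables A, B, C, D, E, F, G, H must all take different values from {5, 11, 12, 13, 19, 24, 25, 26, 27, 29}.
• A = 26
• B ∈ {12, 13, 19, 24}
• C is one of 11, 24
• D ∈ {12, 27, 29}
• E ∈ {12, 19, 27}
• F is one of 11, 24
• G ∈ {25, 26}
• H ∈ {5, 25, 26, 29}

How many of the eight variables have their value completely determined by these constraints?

A's domain is down to {26}, so A = 26. Remove 26 from G, H.
G's domain is down to {25}, so G = 25. Eliminate 25 elsewhere: H.
C and F share exactly the 2 values {11, 24}; by pigeonhole those values go to them, so strike 11, 24 from B.
Determined: A=26, G=25. The other variables each still have more than one consistent value. That makes 2.

2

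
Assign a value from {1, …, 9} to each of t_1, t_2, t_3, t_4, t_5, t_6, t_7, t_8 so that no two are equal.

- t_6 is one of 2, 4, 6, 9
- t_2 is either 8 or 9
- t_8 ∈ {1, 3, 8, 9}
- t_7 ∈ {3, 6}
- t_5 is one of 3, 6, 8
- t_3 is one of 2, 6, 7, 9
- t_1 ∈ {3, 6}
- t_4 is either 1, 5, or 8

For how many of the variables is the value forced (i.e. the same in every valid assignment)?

4

t_1 and t_7 between them cover only {3, 6} — a naked pair. Remove those values from t_3, t_5, t_6, t_8.
t_5's domain is down to {8}, so t_5 = 8. Remove 8 from t_2, t_4, t_8.
t_2 must be 9 (only option left). Remove 9 from t_3, t_6, t_8.
t_8 must be 1 (only option left). Eliminate 1 elsewhere: t_4.
That leaves t_4 = 5.
Determined: t_2=9, t_4=5, t_5=8, t_8=1. The other variables each still have more than one consistent value. That makes 4.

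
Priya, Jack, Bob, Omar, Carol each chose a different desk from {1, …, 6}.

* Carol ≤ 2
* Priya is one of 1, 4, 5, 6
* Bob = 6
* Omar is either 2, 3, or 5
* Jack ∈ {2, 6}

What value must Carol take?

1

Bob's domain is down to {6}, so Bob = 6. Eliminate 6 elsewhere: Priya, Jack.
Jack has just one choice, so Jack = 2. So Omar, Carol can't be 2.
So Carol = 1.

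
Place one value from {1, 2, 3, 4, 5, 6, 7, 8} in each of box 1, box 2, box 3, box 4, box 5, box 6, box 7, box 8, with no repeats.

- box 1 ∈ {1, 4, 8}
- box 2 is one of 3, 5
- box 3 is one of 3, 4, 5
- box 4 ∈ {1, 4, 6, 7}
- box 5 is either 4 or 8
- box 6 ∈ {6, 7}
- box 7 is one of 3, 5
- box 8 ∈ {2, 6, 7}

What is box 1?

The 8 variables draw from only 8 values {1, 2, 3, 4, 5, 6, 7, 8}, so each is used; only box 8 can be 2, hence box 8 = 2.
box 2 and box 7 share exactly the 2 values {3, 5}; by pigeonhole those values go to them, so strike 3, 5 from box 3.
That leaves box 3 = 4. Strike 4 from box 1, box 4, box 5.
box 5 must be 8 (only option left). Remove 8 from box 1.
So box 1 = 1.

1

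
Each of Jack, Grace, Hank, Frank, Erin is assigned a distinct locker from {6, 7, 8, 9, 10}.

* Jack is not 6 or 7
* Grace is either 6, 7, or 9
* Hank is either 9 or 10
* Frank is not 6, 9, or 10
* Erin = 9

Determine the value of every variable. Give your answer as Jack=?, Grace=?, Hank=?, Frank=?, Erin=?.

Jack=8, Grace=6, Hank=10, Frank=7, Erin=9

Erin has just one choice, so Erin = 9. Remove 9 from Jack, Grace, Hank.
Hank's domain is down to {10}, so Hank = 10. Strike 10 from Jack.
Jack's domain is down to {8}, so Jack = 8. Eliminate 8 elsewhere: Frank.
That leaves Frank = 7. Strike 7 from Grace.
Grace must be 6 (only option left).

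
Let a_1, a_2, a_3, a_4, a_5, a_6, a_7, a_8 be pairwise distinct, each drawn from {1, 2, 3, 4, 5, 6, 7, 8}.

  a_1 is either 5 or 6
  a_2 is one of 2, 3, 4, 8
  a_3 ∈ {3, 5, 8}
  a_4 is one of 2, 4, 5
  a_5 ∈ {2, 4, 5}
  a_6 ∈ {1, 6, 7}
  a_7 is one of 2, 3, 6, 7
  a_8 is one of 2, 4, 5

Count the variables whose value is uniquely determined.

The 8 variables draw from only 8 values {1, 2, 3, 4, 5, 6, 7, 8}, so each is used; only a_6 can be 1, hence a_6 = 1.
The 7 still-open variables together cover exactly {2, 3, 4, 5, 6, 7, 8} — 7 values for 7 variables — and 7 appears only in a_7's list, so a_7 = 7.
The 6 still-open variables draw from only 6 values {2, 3, 4, 5, 6, 8}, so each is used; only a_1 can be 6, hence a_1 = 6.
The 3 variables a_4, a_5, a_8 are confined to {2, 4, 5}, which locks those values in; drop them from a_2, a_3.
Determined: a_1=6, a_6=1, a_7=7. The other variables each still have more than one consistent value. That makes 3.

3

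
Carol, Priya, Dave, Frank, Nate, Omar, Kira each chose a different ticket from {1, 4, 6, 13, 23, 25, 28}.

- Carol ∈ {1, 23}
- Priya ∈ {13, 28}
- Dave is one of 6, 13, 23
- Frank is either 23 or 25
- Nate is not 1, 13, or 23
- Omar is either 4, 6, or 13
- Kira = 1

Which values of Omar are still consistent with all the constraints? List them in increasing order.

Kira's domain is down to {1}, so Kira = 1. Strike 1 from Carol.
Carol must be 23 (only option left). Remove 23 from Dave, Frank.
Frank's domain is down to {25}, so Frank = 25. Remove 25 from Nate.
No further eliminations apply; Omar can still be any of 4, 6, 13.

4, 6, 13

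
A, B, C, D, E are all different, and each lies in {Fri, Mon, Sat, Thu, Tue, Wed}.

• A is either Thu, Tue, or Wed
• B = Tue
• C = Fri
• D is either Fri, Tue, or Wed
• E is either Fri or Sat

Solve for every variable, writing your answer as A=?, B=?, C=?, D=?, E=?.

B's domain is down to {Tue}, so B = Tue. So A, D can't be Tue.
C has just one choice, so C = Fri. Remove Fri from D, E.
That leaves D = Wed. So A can't be Wed.
E must be Sat (only option left).
A must be Thu (only option left).

A=Thu, B=Tue, C=Fri, D=Wed, E=Sat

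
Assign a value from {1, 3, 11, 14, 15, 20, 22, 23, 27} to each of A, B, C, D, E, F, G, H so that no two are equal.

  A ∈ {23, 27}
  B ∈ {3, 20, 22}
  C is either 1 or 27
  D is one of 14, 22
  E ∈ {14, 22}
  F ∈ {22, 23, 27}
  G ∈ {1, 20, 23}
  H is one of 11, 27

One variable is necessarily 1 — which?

C

The 8 variables together cover exactly {1, 3, 11, 14, 20, 22, 23, 27} — 8 values for 8 variables — and 3 appears only in B's list, so B = 3.
Among the 7 still-open variables, 11 fits only H (and all 7 values in {1, 11, 14, 20, 22, 23, 27} must be used), so H = 11.
The 6 still-open variables draw from only 6 values {1, 14, 20, 22, 23, 27}, so each is used; only G can be 20, hence G = 20.
The 5 still-open variables draw from only 5 values {1, 14, 22, 23, 27}, so each is used; only C can be 1, hence C = 1.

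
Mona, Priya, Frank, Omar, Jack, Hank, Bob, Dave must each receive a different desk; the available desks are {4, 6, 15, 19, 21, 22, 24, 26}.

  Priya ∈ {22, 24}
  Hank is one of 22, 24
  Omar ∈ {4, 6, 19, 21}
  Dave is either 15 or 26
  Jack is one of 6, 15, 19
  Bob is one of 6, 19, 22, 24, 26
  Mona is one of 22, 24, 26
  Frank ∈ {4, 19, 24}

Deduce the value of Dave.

15

The 8 variables together cover exactly {4, 6, 15, 19, 21, 22, 24, 26} — 8 values for 8 variables — and 21 appears only in Omar's list, so Omar = 21.
The 7 still-open variables together cover exactly {4, 6, 15, 19, 22, 24, 26} — 7 values for 7 variables — and 4 appears only in Frank's list, so Frank = 4.
Priya and Hank share exactly the 2 values {22, 24}; by pigeonhole those values go to them, so strike 22, 24 from Mona, Bob.
Mona's domain is down to {26}, so Mona = 26. So Bob, Dave can't be 26.
So Dave = 15.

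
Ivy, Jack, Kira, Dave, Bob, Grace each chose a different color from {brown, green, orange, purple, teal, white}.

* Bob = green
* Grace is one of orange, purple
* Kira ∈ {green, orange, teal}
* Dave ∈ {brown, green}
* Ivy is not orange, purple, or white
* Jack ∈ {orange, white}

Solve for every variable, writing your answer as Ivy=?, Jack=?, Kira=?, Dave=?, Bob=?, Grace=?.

Bob's domain is down to {green}, so Bob = green. Strike green from Ivy, Kira, Dave.
That leaves Dave = brown. Strike brown from Ivy.
That leaves Ivy = teal. So Kira can't be teal.
Kira must be orange (only option left). Remove orange from Jack, Grace.
Grace must be purple (only option left).
Jack has just one choice, so Jack = white.

Ivy=teal, Jack=white, Kira=orange, Dave=brown, Bob=green, Grace=purple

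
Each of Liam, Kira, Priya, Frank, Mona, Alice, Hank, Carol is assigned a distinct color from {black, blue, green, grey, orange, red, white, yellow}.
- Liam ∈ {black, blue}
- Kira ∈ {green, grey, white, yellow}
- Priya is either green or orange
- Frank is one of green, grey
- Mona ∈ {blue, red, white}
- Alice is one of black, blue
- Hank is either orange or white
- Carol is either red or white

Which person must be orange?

The 8 variables together cover exactly {black, blue, green, grey, orange, red, white, yellow} — 8 values for 8 variables — and yellow appears only in Kira's list, so Kira = yellow.
The 7 still-open variables draw from only 7 values {black, blue, green, grey, orange, red, white}, so each is used; only Frank can be grey, hence Frank = grey.
The 6 still-open variables draw from only 6 values {black, blue, green, orange, red, white}, so each is used; only Priya can be green, hence Priya = green.
The 5 still-open variables together cover exactly {black, blue, orange, red, white} — 5 values for 5 variables — and orange appears only in Hank's list, so Hank = orange.

Hank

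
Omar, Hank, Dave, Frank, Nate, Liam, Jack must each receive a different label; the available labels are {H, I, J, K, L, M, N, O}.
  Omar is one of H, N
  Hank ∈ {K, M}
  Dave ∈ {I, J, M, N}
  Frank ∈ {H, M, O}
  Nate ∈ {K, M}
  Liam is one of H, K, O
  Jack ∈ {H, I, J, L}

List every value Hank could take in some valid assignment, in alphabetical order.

The 2 variables Hank and Nate are confined to {K, M}, which locks those values in; drop them from Dave, Frank, Liam.
Frank and Liam between them cover only {H, O} — a naked pair. Remove those values from Omar, Jack.
Omar's domain is down to {N}, so Omar = N. Strike N from Dave.
No further eliminations apply; Hank can still be any of K, M.

K, M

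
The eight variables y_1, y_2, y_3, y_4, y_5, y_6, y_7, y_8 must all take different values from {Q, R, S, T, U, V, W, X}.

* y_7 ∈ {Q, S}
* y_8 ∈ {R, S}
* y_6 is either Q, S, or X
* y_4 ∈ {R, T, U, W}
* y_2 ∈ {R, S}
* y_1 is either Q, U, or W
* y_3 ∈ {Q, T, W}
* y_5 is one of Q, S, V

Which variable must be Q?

y_7

Among the 8 variables, V fits only y_5 (and all 8 values in {Q, R, S, T, U, V, W, X} must be used), so y_5 = V.
The 7 still-open variables together cover exactly {Q, R, S, T, U, W, X} — 7 values for 7 variables — and X appears only in y_6's list, so y_6 = X.
The 2 variables y_2 and y_8 are confined to {R, S}, which locks those values in; drop them from y_4, y_7.
So Q goes to y_7.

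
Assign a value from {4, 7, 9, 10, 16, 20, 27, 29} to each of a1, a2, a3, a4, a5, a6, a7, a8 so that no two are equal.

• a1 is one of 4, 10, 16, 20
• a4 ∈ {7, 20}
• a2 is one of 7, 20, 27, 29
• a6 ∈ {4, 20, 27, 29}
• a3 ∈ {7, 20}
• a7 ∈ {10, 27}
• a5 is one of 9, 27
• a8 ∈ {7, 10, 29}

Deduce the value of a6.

The 8 variables together cover exactly {4, 7, 9, 10, 16, 20, 27, 29} — 8 values for 8 variables — and 9 appears only in a5's list, so a5 = 9.
The 7 still-open variables draw from only 7 values {4, 7, 10, 16, 20, 27, 29}, so each is used; only a1 can be 16, hence a1 = 16.
Among the 6 still-open variables, 4 fits only a6 (and all 6 values in {4, 7, 10, 20, 27, 29} must be used), so a6 = 4.

4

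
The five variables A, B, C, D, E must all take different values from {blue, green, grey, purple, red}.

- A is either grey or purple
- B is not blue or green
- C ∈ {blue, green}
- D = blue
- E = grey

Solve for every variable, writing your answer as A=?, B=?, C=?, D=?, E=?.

D's domain is down to {blue}, so D = blue. Strike blue from C.
E's domain is down to {grey}, so E = grey. So A, B can't be grey.
A's domain is down to {purple}, so A = purple. So B can't be purple.
That leaves B = red.
C's domain is down to {green}, so C = green.

A=purple, B=red, C=green, D=blue, E=grey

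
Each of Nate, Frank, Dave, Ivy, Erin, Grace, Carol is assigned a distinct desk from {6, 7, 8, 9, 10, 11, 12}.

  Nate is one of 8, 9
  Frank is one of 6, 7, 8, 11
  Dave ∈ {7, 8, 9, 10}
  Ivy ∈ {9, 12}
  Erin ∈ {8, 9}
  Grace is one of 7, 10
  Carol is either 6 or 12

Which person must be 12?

Ivy

The 7 variables draw from only 7 values {6, 7, 8, 9, 10, 11, 12}, so each is used; only Frank can be 11, hence Frank = 11.
The 6 still-open variables draw from only 6 values {6, 7, 8, 9, 10, 12}, so each is used; only Carol can be 6, hence Carol = 6.
The 5 still-open variables together cover exactly {7, 8, 9, 10, 12} — 5 values for 5 variables — and 12 appears only in Ivy's list, so Ivy = 12.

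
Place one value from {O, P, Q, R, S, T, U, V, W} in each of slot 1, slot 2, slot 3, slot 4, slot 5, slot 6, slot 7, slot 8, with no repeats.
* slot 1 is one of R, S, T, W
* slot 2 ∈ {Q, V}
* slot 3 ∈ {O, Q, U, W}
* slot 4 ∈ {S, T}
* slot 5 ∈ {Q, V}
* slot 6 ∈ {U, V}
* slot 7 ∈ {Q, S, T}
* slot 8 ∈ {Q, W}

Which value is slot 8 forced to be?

The 8 variables together cover exactly {O, Q, R, S, T, U, V, W} — 8 values for 8 variables — and O appears only in slot 3's list, so slot 3 = O.
The 7 still-open variables together cover exactly {Q, R, S, T, U, V, W} — 7 values for 7 variables — and R appears only in slot 1's list, so slot 1 = R.
The 6 still-open variables together cover exactly {Q, S, T, U, V, W} — 6 values for 6 variables — and U appears only in slot 6's list, so slot 6 = U.
Among the 5 still-open variables, W fits only slot 8 (and all 5 values in {Q, S, T, V, W} must be used), so slot 8 = W.

W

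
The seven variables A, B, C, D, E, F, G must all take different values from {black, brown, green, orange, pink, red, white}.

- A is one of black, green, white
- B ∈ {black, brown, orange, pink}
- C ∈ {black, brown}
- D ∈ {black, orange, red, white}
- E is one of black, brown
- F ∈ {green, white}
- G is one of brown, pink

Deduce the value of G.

Among the 7 variables, red fits only D (and all 7 values in {black, brown, green, orange, pink, red, white} must be used), so D = red.
The 6 still-open variables draw from only 6 values {black, brown, green, orange, pink, white}, so each is used; only B can be orange, hence B = orange.
Among the 5 still-open variables, pink fits only G (and all 5 values in {black, brown, green, pink, white} must be used), so G = pink.

pink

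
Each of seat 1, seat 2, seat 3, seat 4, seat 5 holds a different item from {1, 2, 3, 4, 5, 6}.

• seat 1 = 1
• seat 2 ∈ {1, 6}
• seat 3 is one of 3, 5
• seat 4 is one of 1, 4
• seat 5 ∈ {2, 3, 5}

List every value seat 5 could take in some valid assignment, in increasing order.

2, 3, 5

seat 1's domain is down to {1}, so seat 1 = 1. Strike 1 from seat 2, seat 4.
That leaves seat 2 = 6.
That leaves seat 4 = 4.
No further eliminations apply; seat 5 can still be any of 2, 3, 5.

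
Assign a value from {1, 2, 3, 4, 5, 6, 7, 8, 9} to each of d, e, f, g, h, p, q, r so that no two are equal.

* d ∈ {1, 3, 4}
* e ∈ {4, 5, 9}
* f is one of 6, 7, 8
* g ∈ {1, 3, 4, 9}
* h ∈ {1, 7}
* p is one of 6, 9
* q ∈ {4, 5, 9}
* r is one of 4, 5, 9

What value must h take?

7

The 8 variables together cover exactly {1, 3, 4, 5, 6, 7, 8, 9} — 8 values for 8 variables — and 8 appears only in f's list, so f = 8.
Among the 7 still-open variables, 6 fits only p (and all 7 values in {1, 3, 4, 5, 6, 7, 9} must be used), so p = 6.
The 6 still-open variables together cover exactly {1, 3, 4, 5, 7, 9} — 6 values for 6 variables — and 7 appears only in h's list, so h = 7.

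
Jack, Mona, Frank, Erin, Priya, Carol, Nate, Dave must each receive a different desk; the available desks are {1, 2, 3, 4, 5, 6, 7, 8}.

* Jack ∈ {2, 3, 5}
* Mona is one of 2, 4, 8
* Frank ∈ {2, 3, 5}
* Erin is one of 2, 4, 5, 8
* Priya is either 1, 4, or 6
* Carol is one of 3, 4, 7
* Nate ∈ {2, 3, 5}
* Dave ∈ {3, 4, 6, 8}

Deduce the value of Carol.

The 8 variables draw from only 8 values {1, 2, 3, 4, 5, 6, 7, 8}, so each is used; only Priya can be 1, hence Priya = 1.
The 7 still-open variables draw from only 7 values {2, 3, 4, 5, 6, 7, 8}, so each is used; only Dave can be 6, hence Dave = 6.
Among the 6 still-open variables, 7 fits only Carol (and all 6 values in {2, 3, 4, 5, 7, 8} must be used), so Carol = 7.

7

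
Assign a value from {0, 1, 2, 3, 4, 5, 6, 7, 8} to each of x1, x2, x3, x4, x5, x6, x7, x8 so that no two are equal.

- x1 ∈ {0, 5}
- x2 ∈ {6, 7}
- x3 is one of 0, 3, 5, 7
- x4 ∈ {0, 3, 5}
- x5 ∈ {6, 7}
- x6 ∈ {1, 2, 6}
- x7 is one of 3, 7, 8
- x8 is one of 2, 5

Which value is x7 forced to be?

The 8 variables draw from only 8 values {0, 1, 2, 3, 5, 6, 7, 8}, so each is used; only x6 can be 1, hence x6 = 1.
The 7 still-open variables draw from only 7 values {0, 2, 3, 5, 6, 7, 8}, so each is used; only x8 can be 2, hence x8 = 2.
The 6 still-open variables together cover exactly {0, 3, 5, 6, 7, 8} — 6 values for 6 variables — and 8 appears only in x7's list, so x7 = 8.

8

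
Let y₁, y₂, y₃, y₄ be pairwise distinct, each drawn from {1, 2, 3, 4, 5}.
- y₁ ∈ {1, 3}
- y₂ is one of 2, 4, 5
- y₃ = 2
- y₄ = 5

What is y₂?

4

y₃'s domain is down to {2}, so y₃ = 2. So y₂ can't be 2.
y₄ must be 5 (only option left). So y₂ can't be 5.
So y₂ = 4.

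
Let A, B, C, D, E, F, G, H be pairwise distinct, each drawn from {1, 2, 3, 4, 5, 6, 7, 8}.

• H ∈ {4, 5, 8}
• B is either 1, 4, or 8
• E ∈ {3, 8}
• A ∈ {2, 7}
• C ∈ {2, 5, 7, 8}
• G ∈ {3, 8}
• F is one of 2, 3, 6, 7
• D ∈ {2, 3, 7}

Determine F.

The 8 variables draw from only 8 values {1, 2, 3, 4, 5, 6, 7, 8}, so each is used; only B can be 1, hence B = 1.
Among the 7 still-open variables, 4 fits only H (and all 7 values in {2, 3, 4, 5, 6, 7, 8} must be used), so H = 4.
The 6 still-open variables together cover exactly {2, 3, 5, 6, 7, 8} — 6 values for 6 variables — and 5 appears only in C's list, so C = 5.
The 5 still-open variables draw from only 5 values {2, 3, 6, 7, 8}, so each is used; only F can be 6, hence F = 6.

6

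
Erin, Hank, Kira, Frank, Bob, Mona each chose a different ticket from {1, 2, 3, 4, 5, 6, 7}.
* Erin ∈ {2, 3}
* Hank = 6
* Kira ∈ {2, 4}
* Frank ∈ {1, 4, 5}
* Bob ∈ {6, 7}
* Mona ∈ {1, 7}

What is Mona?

1

Hank must be 6 (only option left). Eliminate 6 elsewhere: Bob.
Bob must be 7 (only option left). So Mona can't be 7.
So Mona = 1.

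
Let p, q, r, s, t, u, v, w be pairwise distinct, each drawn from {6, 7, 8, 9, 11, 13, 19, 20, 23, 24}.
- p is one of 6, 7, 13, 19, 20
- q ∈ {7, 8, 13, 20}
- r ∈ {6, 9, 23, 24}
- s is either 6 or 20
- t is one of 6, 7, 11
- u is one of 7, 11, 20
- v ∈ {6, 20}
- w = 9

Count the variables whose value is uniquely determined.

w's domain is down to {9}, so w = 9. Remove 9 from r.
The 2 variables s and v are confined to {6, 20}, which locks those values in; drop them from p, q, r, t, u.
t and u between them cover only {7, 11} — a naked pair. Remove those values from p, q.
Determined: w=9. The other variables each still have more than one consistent value. That makes 1.

1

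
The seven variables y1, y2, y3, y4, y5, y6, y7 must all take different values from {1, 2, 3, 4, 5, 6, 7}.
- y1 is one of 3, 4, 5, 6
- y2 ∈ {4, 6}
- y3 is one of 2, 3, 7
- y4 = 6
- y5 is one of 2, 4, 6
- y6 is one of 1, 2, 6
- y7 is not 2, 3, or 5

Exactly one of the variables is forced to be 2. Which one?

y5

y4's domain is down to {6}, so y4 = 6. Strike 6 from y1, y2, y5, y6, y7.
That leaves y2 = 4. So y1, y5, y7 can't be 4.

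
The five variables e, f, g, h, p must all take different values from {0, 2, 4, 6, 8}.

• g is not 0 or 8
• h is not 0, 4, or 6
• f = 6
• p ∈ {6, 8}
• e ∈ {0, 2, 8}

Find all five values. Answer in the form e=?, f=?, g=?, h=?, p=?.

f has just one choice, so f = 6. Remove 6 from g, p.
p must be 8 (only option left). Remove 8 from e, h.
h has just one choice, so h = 2. Remove 2 from e, g.
That leaves e = 0.
g must be 4 (only option left).

e=0, f=6, g=4, h=2, p=8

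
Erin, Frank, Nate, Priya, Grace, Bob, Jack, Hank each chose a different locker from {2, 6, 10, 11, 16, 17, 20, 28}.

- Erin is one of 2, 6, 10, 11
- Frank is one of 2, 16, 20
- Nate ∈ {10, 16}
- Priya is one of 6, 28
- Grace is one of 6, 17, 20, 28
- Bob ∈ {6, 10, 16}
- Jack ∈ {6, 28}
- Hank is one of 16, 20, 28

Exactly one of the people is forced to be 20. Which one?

Among the 8 variables, 11 fits only Erin (and all 8 values in {2, 6, 10, 11, 16, 17, 20, 28} must be used), so Erin = 11.
The 7 still-open variables draw from only 7 values {2, 6, 10, 16, 17, 20, 28}, so each is used; only Frank can be 2, hence Frank = 2.
The 6 still-open variables together cover exactly {6, 10, 16, 17, 20, 28} — 6 values for 6 variables — and 17 appears only in Grace's list, so Grace = 17.
The 5 still-open variables together cover exactly {6, 10, 16, 20, 28} — 5 values for 5 variables — and 20 appears only in Hank's list, so Hank = 20.

Hank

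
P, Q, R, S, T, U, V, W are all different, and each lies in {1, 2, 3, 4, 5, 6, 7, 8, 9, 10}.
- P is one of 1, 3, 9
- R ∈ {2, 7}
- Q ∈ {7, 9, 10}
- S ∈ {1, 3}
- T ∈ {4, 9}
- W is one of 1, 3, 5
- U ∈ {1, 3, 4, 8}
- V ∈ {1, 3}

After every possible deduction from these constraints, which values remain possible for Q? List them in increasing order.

S and V share exactly the 2 values {1, 3}; by pigeonhole those values go to them, so strike 1, 3 from P, U, W.
P's domain is down to {9}, so P = 9. Remove 9 from Q, T.
T's domain is down to {4}, so T = 4. Eliminate 4 elsewhere: U.
U's domain is down to {8}, so U = 8.
W must be 5 (only option left).
No further eliminations apply; Q can still be any of 7, 10.

7, 10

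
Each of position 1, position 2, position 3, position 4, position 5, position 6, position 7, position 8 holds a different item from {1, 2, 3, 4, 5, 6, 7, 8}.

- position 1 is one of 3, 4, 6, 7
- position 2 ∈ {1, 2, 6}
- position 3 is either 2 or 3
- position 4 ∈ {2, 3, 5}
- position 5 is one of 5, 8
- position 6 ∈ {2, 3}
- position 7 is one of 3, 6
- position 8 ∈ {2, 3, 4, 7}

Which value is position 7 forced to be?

6

Among the 8 variables, 1 fits only position 2 (and all 8 values in {1, 2, 3, 4, 5, 6, 7, 8} must be used), so position 2 = 1.
The 7 still-open variables draw from only 7 values {2, 3, 4, 5, 6, 7, 8}, so each is used; only position 5 can be 8, hence position 5 = 8.
The 6 still-open variables draw from only 6 values {2, 3, 4, 5, 6, 7}, so each is used; only position 4 can be 5, hence position 4 = 5.
The 2 variables position 3 and position 6 are confined to {2, 3}, which locks those values in; drop them from position 1, position 7, position 8.
So position 7 = 6.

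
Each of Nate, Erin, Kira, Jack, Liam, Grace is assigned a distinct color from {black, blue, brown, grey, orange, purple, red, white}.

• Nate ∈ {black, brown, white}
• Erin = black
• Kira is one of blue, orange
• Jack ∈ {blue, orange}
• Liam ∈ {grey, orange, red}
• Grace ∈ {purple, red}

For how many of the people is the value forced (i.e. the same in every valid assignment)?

Erin must be black (only option left). Eliminate black elsewhere: Nate.
The 2 variables Kira and Jack are confined to {blue, orange}, which locks those values in; drop them from Liam.
Determined: Erin=black. The other people each still have more than one consistent value. That makes 1.

1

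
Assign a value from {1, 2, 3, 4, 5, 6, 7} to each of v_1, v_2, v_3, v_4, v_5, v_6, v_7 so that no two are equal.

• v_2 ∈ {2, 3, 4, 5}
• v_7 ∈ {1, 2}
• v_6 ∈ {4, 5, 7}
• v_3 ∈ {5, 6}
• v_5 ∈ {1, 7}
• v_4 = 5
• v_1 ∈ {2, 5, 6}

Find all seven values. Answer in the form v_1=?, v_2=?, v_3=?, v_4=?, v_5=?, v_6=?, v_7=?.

v_4's domain is down to {5}, so v_4 = 5. Eliminate 5 elsewhere: v_1, v_2, v_3, v_6.
v_3 has just one choice, so v_3 = 6. Eliminate 6 elsewhere: v_1.
v_1's domain is down to {2}, so v_1 = 2. Remove 2 from v_2, v_7.
v_7 must be 1 (only option left). Strike 1 from v_5.
That leaves v_5 = 7. So v_6 can't be 7.
v_6 has just one choice, so v_6 = 4. So v_2 can't be 4.
v_2's domain is down to {3}, so v_2 = 3.

v_1=2, v_2=3, v_3=6, v_4=5, v_5=7, v_6=4, v_7=1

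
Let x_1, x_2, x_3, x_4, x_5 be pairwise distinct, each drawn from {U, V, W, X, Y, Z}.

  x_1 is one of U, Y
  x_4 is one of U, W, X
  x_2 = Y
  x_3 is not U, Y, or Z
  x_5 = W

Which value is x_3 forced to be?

V

x_2 must be Y (only option left). Eliminate Y elsewhere: x_1.
That leaves x_5 = W. So x_3, x_4 can't be W.
That leaves x_1 = U. So x_4 can't be U.
x_4 must be X (only option left). Eliminate X elsewhere: x_3.
So x_3 = V.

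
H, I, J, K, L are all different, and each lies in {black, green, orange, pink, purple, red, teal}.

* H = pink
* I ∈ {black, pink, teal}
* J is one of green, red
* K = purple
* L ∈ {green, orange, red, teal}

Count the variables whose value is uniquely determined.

2

H has just one choice, so H = pink. Eliminate pink elsewhere: I.
That leaves K = purple.
Determined: H=pink, K=purple. The other variables each still have more than one consistent value. That makes 2.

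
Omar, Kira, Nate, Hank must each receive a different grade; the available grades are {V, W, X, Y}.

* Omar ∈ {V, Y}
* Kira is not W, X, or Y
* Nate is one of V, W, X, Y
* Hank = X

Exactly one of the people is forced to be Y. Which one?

Omar

Kira has just one choice, so Kira = V. Remove V from Omar, Nate.
So Y goes to Omar.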